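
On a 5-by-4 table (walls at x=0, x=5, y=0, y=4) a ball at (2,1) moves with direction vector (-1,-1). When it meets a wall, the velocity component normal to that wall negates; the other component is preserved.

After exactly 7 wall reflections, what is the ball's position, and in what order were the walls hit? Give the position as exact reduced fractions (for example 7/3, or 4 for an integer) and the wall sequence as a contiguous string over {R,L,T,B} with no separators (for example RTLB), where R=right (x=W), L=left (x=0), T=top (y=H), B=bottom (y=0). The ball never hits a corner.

Final position: (1,4)
Wall sequence: BLTRBLT

1. t=1 → B at (1,0); v=(-1,1)
2. t=1 → L at (0,1); v=(1,1)
3. t=3 → T at (3,4); v=(1,-1)
4. t=2 → R at (5,2); v=(-1,-1)
5. t=2 → B at (3,0); v=(-1,1)
6. t=3 → L at (0,3); v=(1,1)
7. t=1 → T at (1,4); v=(1,-1)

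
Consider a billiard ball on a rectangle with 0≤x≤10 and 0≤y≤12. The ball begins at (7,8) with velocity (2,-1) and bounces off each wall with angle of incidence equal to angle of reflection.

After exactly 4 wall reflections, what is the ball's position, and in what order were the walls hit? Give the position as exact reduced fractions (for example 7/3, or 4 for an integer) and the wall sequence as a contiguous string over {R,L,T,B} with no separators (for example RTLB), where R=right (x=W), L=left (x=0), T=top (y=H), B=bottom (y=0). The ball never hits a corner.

Final position: (10,7/2)
Wall sequence: RLBR

1. t=3/2 → R at (10,13/2); v=(-2,-1)
2. t=5 → L at (0,3/2); v=(2,-1)
3. t=3/2 → B at (3,0); v=(2,1)
4. t=7/2 → R at (10,7/2); v=(-2,1)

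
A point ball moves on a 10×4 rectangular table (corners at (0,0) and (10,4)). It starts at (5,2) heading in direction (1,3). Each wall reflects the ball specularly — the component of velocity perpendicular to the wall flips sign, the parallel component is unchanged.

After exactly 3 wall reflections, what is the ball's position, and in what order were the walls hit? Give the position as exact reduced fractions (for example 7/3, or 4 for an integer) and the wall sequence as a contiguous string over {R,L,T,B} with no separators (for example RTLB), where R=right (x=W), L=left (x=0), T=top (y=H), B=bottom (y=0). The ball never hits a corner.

Final position: (25/3,4)
Wall sequence: TBT

1. t=2/3 → T at (17/3,4); v=(1,-3)
2. t=4/3 → B at (7,0); v=(1,3)
3. t=4/3 → T at (25/3,4); v=(1,-3)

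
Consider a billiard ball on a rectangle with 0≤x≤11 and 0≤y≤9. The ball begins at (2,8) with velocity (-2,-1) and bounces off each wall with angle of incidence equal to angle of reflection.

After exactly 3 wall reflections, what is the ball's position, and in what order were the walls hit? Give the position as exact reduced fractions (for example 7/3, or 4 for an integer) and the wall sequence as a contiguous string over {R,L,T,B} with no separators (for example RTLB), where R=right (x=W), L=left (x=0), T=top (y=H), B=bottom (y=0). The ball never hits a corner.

Final position: (8,0)
Wall sequence: LRB

1. t=1 → L at (0,7); v=(2,-1)
2. t=11/2 → R at (11,3/2); v=(-2,-1)
3. t=3/2 → B at (8,0); v=(-2,1)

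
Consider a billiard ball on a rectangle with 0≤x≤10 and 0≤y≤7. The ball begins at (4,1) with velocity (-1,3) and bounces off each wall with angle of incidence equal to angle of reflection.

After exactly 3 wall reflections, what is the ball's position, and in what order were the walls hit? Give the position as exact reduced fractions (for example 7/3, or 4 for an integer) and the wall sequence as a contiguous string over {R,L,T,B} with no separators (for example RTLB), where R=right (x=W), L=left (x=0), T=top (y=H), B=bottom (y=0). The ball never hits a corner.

1. t=2 → T at (2,7); v=(-1,-3)
2. t=2 → L at (0,1); v=(1,-3)
3. t=1/3 → B at (1/3,0); v=(1,3)

Final position: (1/3,0)
Wall sequence: TLB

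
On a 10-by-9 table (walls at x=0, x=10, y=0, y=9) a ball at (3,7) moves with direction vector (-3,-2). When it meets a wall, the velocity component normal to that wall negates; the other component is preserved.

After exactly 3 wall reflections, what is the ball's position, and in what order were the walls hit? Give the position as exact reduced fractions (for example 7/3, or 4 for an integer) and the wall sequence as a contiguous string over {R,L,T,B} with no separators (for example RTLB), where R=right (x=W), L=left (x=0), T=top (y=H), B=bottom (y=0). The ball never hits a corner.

1. t=1 → L at (0,5); v=(3,-2)
2. t=5/2 → B at (15/2,0); v=(3,2)
3. t=5/6 → R at (10,5/3); v=(-3,2)

Final position: (10,5/3)
Wall sequence: LBR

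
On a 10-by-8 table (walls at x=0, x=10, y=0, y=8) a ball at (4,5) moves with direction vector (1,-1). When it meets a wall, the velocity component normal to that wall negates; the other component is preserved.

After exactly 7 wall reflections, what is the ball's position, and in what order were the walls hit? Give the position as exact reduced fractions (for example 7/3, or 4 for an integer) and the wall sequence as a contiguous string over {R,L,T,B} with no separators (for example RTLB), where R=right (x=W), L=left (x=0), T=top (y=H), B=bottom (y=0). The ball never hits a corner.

1. t=5 → B at (9,0); v=(1,1)
2. t=1 → R at (10,1); v=(-1,1)
3. t=7 → T at (3,8); v=(-1,-1)
4. t=3 → L at (0,5); v=(1,-1)
5. t=5 → B at (5,0); v=(1,1)
6. t=5 → R at (10,5); v=(-1,1)
7. t=3 → T at (7,8); v=(-1,-1)

Final position: (7,8)
Wall sequence: BRTLBRT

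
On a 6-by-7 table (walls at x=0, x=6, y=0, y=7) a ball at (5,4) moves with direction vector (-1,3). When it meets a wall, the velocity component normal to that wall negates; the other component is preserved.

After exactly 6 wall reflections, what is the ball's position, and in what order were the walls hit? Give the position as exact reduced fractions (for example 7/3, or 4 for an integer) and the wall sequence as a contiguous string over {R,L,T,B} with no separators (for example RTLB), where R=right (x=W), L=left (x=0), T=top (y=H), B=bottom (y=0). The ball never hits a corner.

Final position: (16/3,7)
Wall sequence: TBLTBT

1. t=1 → T at (4,7); v=(-1,-3)
2. t=7/3 → B at (5/3,0); v=(-1,3)
3. t=5/3 → L at (0,5); v=(1,3)
4. t=2/3 → T at (2/3,7); v=(1,-3)
5. t=7/3 → B at (3,0); v=(1,3)
6. t=7/3 → T at (16/3,7); v=(1,-3)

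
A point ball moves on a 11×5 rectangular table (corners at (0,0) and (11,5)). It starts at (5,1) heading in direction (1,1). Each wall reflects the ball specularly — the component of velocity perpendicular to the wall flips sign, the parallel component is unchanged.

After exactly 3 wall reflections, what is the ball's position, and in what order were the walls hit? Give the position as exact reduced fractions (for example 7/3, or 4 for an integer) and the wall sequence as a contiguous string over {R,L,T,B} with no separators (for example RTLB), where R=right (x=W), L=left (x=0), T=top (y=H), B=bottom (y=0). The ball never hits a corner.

Final position: (8,0)
Wall sequence: TRB

1. t=4 → T at (9,5); v=(1,-1)
2. t=2 → R at (11,3); v=(-1,-1)
3. t=3 → B at (8,0); v=(-1,1)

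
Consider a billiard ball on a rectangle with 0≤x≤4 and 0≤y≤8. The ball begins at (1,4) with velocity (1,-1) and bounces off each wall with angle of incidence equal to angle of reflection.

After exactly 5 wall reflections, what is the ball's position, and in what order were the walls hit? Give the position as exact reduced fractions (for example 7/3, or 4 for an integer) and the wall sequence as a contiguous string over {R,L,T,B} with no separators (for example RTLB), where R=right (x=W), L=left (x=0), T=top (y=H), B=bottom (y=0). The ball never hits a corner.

1. t=3 → R at (4,1); v=(-1,-1)
2. t=1 → B at (3,0); v=(-1,1)
3. t=3 → L at (0,3); v=(1,1)
4. t=4 → R at (4,7); v=(-1,1)
5. t=1 → T at (3,8); v=(-1,-1)

Final position: (3,8)
Wall sequence: RBLRT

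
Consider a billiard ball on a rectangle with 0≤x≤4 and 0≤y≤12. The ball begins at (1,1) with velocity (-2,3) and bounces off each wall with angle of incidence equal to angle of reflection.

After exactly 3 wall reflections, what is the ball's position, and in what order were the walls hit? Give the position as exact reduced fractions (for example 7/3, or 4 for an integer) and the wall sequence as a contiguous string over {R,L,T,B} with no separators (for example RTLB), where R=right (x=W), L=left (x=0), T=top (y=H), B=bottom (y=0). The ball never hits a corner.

Final position: (5/3,12)
Wall sequence: LRT

1. t=1/2 → L at (0,5/2); v=(2,3)
2. t=2 → R at (4,17/2); v=(-2,3)
3. t=7/6 → T at (5/3,12); v=(-2,-3)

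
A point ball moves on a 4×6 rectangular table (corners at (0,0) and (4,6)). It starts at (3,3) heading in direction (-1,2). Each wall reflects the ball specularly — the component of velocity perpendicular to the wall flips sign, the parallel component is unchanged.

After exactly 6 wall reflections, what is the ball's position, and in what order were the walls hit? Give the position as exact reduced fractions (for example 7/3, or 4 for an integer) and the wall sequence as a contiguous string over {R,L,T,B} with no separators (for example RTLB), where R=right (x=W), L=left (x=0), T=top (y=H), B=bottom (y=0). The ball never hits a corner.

1. t=3/2 → T at (3/2,6); v=(-1,-2)
2. t=3/2 → L at (0,3); v=(1,-2)
3. t=3/2 → B at (3/2,0); v=(1,2)
4. t=5/2 → R at (4,5); v=(-1,2)
5. t=1/2 → T at (7/2,6); v=(-1,-2)
6. t=3 → B at (1/2,0); v=(-1,2)

Final position: (1/2,0)
Wall sequence: TLBRTB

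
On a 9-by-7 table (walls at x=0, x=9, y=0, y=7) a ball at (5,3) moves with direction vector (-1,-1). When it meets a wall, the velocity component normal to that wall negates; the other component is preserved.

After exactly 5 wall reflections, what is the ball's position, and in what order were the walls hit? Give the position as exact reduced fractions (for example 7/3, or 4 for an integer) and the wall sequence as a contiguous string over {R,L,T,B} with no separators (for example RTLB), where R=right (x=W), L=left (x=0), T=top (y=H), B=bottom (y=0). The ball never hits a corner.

Final position: (6,0)
Wall sequence: BLTRB

1. t=3 → B at (2,0); v=(-1,1)
2. t=2 → L at (0,2); v=(1,1)
3. t=5 → T at (5,7); v=(1,-1)
4. t=4 → R at (9,3); v=(-1,-1)
5. t=3 → B at (6,0); v=(-1,1)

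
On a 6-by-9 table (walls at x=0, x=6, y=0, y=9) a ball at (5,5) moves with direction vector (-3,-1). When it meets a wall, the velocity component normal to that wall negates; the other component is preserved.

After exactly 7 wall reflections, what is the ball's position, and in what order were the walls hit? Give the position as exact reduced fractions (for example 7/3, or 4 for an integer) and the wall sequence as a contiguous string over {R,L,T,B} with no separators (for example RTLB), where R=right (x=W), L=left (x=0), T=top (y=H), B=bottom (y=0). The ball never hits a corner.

1. t=5/3 → L at (0,10/3); v=(3,-1)
2. t=2 → R at (6,4/3); v=(-3,-1)
3. t=4/3 → B at (2,0); v=(-3,1)
4. t=2/3 → L at (0,2/3); v=(3,1)
5. t=2 → R at (6,8/3); v=(-3,1)
6. t=2 → L at (0,14/3); v=(3,1)
7. t=2 → R at (6,20/3); v=(-3,1)

Final position: (6,20/3)
Wall sequence: LRBLRLR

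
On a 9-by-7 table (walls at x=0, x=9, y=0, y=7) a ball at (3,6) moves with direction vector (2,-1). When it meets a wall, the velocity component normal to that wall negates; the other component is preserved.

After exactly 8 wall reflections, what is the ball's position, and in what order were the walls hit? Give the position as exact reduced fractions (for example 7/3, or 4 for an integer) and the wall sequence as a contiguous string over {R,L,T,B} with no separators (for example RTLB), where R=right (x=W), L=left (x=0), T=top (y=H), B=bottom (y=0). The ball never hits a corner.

1. t=3 → R at (9,3); v=(-2,-1)
2. t=3 → B at (3,0); v=(-2,1)
3. t=3/2 → L at (0,3/2); v=(2,1)
4. t=9/2 → R at (9,6); v=(-2,1)
5. t=1 → T at (7,7); v=(-2,-1)
6. t=7/2 → L at (0,7/2); v=(2,-1)
7. t=7/2 → B at (7,0); v=(2,1)
8. t=1 → R at (9,1); v=(-2,1)

Final position: (9,1)
Wall sequence: RBLRTLBR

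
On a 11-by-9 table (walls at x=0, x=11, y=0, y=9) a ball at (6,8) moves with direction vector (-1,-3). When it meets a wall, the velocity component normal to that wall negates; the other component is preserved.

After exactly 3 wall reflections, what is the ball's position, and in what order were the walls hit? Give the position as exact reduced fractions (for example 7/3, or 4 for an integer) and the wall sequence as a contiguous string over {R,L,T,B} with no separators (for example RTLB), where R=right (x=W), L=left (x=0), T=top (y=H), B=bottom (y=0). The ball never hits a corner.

1. t=8/3 → B at (10/3,0); v=(-1,3)
2. t=3 → T at (1/3,9); v=(-1,-3)
3. t=1/3 → L at (0,8); v=(1,-3)

Final position: (0,8)
Wall sequence: BTL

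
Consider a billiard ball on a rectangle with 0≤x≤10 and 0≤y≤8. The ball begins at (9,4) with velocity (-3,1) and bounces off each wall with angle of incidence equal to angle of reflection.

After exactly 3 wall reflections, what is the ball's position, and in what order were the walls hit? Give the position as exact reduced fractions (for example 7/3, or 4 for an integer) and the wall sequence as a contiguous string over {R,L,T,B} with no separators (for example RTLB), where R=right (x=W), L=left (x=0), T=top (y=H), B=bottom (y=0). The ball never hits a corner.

Final position: (10,17/3)
Wall sequence: LTR

1. t=3 → L at (0,7); v=(3,1)
2. t=1 → T at (3,8); v=(3,-1)
3. t=7/3 → R at (10,17/3); v=(-3,-1)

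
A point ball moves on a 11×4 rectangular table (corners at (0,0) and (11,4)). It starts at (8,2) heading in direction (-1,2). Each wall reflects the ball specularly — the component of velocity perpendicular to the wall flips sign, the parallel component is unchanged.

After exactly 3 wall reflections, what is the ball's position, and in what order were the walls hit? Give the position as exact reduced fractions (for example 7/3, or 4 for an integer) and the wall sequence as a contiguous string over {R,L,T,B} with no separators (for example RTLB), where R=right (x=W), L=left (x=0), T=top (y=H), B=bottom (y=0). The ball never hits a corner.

Final position: (3,4)
Wall sequence: TBT

1. t=1 → T at (7,4); v=(-1,-2)
2. t=2 → B at (5,0); v=(-1,2)
3. t=2 → T at (3,4); v=(-1,-2)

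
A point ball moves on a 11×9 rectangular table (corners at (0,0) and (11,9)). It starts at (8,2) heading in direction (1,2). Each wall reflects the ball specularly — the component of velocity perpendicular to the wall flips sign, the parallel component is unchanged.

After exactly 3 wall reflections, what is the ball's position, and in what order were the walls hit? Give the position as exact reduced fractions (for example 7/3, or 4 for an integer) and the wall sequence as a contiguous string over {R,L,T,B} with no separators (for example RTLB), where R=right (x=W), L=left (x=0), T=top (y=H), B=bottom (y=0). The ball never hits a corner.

Final position: (6,0)
Wall sequence: RTB

1. t=3 → R at (11,8); v=(-1,2)
2. t=1/2 → T at (21/2,9); v=(-1,-2)
3. t=9/2 → B at (6,0); v=(-1,2)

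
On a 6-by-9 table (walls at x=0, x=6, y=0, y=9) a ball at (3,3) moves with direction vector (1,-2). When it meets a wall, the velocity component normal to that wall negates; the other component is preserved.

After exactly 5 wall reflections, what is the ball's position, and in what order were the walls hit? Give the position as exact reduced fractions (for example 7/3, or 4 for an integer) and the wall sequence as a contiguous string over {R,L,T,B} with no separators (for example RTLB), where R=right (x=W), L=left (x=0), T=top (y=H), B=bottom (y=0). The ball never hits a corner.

Final position: (3/2,0)
Wall sequence: BRTLB

1. t=3/2 → B at (9/2,0); v=(1,2)
2. t=3/2 → R at (6,3); v=(-1,2)
3. t=3 → T at (3,9); v=(-1,-2)
4. t=3 → L at (0,3); v=(1,-2)
5. t=3/2 → B at (3/2,0); v=(1,2)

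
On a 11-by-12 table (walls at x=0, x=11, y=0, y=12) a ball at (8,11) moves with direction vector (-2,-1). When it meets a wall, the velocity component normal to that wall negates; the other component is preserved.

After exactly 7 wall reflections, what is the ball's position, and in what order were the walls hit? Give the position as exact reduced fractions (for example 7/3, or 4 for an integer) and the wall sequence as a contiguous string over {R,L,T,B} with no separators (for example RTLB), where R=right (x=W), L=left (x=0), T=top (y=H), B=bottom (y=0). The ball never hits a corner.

Final position: (0,9)
Wall sequence: LRBLRTL

1. t=4 → L at (0,7); v=(2,-1)
2. t=11/2 → R at (11,3/2); v=(-2,-1)
3. t=3/2 → B at (8,0); v=(-2,1)
4. t=4 → L at (0,4); v=(2,1)
5. t=11/2 → R at (11,19/2); v=(-2,1)
6. t=5/2 → T at (6,12); v=(-2,-1)
7. t=3 → L at (0,9); v=(2,-1)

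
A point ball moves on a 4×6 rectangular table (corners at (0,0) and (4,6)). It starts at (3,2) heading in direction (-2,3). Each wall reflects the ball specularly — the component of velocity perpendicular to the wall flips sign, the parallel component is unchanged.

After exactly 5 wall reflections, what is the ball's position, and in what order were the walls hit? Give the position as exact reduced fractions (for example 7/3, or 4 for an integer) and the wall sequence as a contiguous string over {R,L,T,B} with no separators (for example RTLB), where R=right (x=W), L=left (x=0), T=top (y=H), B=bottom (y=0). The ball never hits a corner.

1. t=4/3 → T at (1/3,6); v=(-2,-3)
2. t=1/6 → L at (0,11/2); v=(2,-3)
3. t=11/6 → B at (11/3,0); v=(2,3)
4. t=1/6 → R at (4,1/2); v=(-2,3)
5. t=11/6 → T at (1/3,6); v=(-2,-3)

Final position: (1/3,6)
Wall sequence: TLBRT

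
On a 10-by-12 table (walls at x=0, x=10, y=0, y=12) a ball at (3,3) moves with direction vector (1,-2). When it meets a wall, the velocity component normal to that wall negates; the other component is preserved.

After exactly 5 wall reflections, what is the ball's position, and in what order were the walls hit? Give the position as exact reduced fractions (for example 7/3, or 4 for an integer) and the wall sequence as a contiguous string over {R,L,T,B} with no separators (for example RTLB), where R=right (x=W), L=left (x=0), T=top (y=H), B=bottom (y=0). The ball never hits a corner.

Final position: (0,7)
Wall sequence: BRTBL

1. t=3/2 → B at (9/2,0); v=(1,2)
2. t=11/2 → R at (10,11); v=(-1,2)
3. t=1/2 → T at (19/2,12); v=(-1,-2)
4. t=6 → B at (7/2,0); v=(-1,2)
5. t=7/2 → L at (0,7); v=(1,2)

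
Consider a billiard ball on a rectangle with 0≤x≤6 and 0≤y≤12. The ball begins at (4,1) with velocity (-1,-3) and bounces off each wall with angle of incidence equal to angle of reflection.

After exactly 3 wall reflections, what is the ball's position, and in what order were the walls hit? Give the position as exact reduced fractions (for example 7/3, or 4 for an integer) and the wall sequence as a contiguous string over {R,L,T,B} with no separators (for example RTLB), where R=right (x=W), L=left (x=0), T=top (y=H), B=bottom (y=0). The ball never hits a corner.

Final position: (1/3,12)
Wall sequence: BLT

1. t=1/3 → B at (11/3,0); v=(-1,3)
2. t=11/3 → L at (0,11); v=(1,3)
3. t=1/3 → T at (1/3,12); v=(1,-3)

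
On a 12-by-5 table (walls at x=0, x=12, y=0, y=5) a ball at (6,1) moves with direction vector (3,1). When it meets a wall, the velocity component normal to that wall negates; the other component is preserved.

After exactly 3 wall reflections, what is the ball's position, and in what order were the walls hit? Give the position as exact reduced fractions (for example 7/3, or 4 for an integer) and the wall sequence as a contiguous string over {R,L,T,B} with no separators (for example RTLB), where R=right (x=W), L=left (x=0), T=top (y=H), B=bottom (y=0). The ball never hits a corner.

1. t=2 → R at (12,3); v=(-3,1)
2. t=2 → T at (6,5); v=(-3,-1)
3. t=2 → L at (0,3); v=(3,-1)

Final position: (0,3)
Wall sequence: RTL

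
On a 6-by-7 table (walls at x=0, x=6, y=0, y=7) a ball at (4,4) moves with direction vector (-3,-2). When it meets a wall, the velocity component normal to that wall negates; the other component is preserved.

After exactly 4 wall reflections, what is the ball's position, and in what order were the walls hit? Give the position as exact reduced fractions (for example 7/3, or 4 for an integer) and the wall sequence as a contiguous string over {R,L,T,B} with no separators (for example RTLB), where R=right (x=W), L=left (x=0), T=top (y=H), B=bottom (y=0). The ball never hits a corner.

Final position: (0,20/3)
Wall sequence: LBRL

1. t=4/3 → L at (0,4/3); v=(3,-2)
2. t=2/3 → B at (2,0); v=(3,2)
3. t=4/3 → R at (6,8/3); v=(-3,2)
4. t=2 → L at (0,20/3); v=(3,2)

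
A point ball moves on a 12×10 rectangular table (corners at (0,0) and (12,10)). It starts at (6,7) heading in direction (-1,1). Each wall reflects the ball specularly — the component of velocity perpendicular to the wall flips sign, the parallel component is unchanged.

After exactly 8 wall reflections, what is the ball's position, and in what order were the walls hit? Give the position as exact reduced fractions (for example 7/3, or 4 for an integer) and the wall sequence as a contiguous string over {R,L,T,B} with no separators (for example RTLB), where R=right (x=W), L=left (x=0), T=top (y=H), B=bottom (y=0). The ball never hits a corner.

1. t=3 → T at (3,10); v=(-1,-1)
2. t=3 → L at (0,7); v=(1,-1)
3. t=7 → B at (7,0); v=(1,1)
4. t=5 → R at (12,5); v=(-1,1)
5. t=5 → T at (7,10); v=(-1,-1)
6. t=7 → L at (0,3); v=(1,-1)
7. t=3 → B at (3,0); v=(1,1)
8. t=9 → R at (12,9); v=(-1,1)

Final position: (12,9)
Wall sequence: TLBRTLBR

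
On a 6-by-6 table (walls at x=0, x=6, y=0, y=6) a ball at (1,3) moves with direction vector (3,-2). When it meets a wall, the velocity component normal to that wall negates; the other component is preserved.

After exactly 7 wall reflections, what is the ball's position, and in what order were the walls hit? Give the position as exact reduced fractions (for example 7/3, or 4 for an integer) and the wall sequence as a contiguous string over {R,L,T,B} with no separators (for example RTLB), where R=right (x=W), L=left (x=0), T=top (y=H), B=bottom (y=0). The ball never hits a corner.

Final position: (0,1/3)
Wall sequence: BRLTRBL

1. t=3/2 → B at (11/2,0); v=(3,2)
2. t=1/6 → R at (6,1/3); v=(-3,2)
3. t=2 → L at (0,13/3); v=(3,2)
4. t=5/6 → T at (5/2,6); v=(3,-2)
5. t=7/6 → R at (6,11/3); v=(-3,-2)
6. t=11/6 → B at (1/2,0); v=(-3,2)
7. t=1/6 → L at (0,1/3); v=(3,2)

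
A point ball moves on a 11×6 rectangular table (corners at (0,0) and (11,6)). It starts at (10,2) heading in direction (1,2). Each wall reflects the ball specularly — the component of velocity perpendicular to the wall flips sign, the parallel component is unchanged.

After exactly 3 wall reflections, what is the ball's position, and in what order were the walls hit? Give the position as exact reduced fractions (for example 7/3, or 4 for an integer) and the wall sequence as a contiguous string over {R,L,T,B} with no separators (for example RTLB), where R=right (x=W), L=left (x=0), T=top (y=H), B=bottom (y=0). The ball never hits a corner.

Final position: (7,0)
Wall sequence: RTB

1. t=1 → R at (11,4); v=(-1,2)
2. t=1 → T at (10,6); v=(-1,-2)
3. t=3 → B at (7,0); v=(-1,2)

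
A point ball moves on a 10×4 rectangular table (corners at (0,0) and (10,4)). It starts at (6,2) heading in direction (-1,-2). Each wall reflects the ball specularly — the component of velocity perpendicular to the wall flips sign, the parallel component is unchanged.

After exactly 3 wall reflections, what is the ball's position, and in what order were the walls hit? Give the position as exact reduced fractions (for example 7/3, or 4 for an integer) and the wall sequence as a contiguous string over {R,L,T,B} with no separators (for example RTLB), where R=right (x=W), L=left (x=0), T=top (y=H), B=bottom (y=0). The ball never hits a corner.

1. t=1 → B at (5,0); v=(-1,2)
2. t=2 → T at (3,4); v=(-1,-2)
3. t=2 → B at (1,0); v=(-1,2)

Final position: (1,0)
Wall sequence: BTB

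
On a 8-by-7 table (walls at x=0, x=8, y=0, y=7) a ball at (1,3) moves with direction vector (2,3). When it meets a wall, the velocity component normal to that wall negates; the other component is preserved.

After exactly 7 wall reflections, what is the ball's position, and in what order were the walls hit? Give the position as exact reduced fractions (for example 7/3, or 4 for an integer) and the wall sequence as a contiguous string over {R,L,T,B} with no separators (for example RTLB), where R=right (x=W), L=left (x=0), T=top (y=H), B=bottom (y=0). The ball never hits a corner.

Final position: (19/3,7)
Wall sequence: TRBTLBT

1. t=4/3 → T at (11/3,7); v=(2,-3)
2. t=13/6 → R at (8,1/2); v=(-2,-3)
3. t=1/6 → B at (23/3,0); v=(-2,3)
4. t=7/3 → T at (3,7); v=(-2,-3)
5. t=3/2 → L at (0,5/2); v=(2,-3)
6. t=5/6 → B at (5/3,0); v=(2,3)
7. t=7/3 → T at (19/3,7); v=(2,-3)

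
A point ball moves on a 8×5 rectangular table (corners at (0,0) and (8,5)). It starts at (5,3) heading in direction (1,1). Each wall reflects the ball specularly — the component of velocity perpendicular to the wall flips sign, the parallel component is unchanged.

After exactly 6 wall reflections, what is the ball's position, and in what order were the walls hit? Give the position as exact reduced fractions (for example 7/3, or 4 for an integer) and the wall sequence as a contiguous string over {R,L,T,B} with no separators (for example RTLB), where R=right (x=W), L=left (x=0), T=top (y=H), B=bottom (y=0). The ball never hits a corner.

1. t=2 → T at (7,5); v=(1,-1)
2. t=1 → R at (8,4); v=(-1,-1)
3. t=4 → B at (4,0); v=(-1,1)
4. t=4 → L at (0,4); v=(1,1)
5. t=1 → T at (1,5); v=(1,-1)
6. t=5 → B at (6,0); v=(1,1)

Final position: (6,0)
Wall sequence: TRBLTB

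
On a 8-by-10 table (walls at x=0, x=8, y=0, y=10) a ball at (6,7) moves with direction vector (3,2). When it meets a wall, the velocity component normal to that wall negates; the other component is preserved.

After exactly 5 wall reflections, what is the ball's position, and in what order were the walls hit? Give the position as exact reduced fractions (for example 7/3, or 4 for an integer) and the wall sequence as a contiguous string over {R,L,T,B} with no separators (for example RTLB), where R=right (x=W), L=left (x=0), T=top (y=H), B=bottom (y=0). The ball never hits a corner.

Final position: (13/2,0)
Wall sequence: RTLRB

1. t=2/3 → R at (8,25/3); v=(-3,2)
2. t=5/6 → T at (11/2,10); v=(-3,-2)
3. t=11/6 → L at (0,19/3); v=(3,-2)
4. t=8/3 → R at (8,1); v=(-3,-2)
5. t=1/2 → B at (13/2,0); v=(-3,2)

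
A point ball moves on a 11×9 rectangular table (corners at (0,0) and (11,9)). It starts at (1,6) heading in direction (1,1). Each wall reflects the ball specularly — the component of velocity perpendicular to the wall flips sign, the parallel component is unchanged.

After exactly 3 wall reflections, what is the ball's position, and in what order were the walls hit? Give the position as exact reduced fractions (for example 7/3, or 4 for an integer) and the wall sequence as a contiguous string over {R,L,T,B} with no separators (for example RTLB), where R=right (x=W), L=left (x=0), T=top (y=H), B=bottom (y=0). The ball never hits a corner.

Final position: (9,0)
Wall sequence: TRB

1. t=3 → T at (4,9); v=(1,-1)
2. t=7 → R at (11,2); v=(-1,-1)
3. t=2 → B at (9,0); v=(-1,1)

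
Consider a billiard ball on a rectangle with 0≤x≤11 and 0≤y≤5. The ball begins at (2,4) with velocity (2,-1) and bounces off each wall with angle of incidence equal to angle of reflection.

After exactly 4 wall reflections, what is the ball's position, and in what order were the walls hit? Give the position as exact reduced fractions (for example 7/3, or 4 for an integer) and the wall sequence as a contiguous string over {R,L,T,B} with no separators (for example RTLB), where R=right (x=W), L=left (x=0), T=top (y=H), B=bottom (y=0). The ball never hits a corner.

Final position: (0,4)
Wall sequence: BRTL

1. t=4 → B at (10,0); v=(2,1)
2. t=1/2 → R at (11,1/2); v=(-2,1)
3. t=9/2 → T at (2,5); v=(-2,-1)
4. t=1 → L at (0,4); v=(2,-1)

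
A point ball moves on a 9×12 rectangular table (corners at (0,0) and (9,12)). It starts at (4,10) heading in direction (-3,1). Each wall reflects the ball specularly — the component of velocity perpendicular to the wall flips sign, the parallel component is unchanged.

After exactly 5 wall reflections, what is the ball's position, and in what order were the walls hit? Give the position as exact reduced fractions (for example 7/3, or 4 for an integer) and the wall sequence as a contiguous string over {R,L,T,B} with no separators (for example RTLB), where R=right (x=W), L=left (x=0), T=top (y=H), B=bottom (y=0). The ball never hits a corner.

Final position: (9,11/3)
Wall sequence: LTRLR

1. t=4/3 → L at (0,34/3); v=(3,1)
2. t=2/3 → T at (2,12); v=(3,-1)
3. t=7/3 → R at (9,29/3); v=(-3,-1)
4. t=3 → L at (0,20/3); v=(3,-1)
5. t=3 → R at (9,11/3); v=(-3,-1)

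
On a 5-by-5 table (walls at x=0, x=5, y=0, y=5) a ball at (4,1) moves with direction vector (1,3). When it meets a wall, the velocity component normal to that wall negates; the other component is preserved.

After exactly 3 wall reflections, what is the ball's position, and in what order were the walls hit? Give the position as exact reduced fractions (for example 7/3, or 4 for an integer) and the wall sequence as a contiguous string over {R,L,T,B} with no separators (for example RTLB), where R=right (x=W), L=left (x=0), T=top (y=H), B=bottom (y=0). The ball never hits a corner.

Final position: (3,0)
Wall sequence: RTB

1. t=1 → R at (5,4); v=(-1,3)
2. t=1/3 → T at (14/3,5); v=(-1,-3)
3. t=5/3 → B at (3,0); v=(-1,3)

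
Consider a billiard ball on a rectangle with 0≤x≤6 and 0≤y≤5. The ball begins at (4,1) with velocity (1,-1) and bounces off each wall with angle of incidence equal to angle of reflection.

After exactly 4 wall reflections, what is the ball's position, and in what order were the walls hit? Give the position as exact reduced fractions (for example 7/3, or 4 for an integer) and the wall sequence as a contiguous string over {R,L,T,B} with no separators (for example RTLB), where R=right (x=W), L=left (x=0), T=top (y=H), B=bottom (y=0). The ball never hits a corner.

Final position: (0,3)
Wall sequence: BRTL

1. t=1 → B at (5,0); v=(1,1)
2. t=1 → R at (6,1); v=(-1,1)
3. t=4 → T at (2,5); v=(-1,-1)
4. t=2 → L at (0,3); v=(1,-1)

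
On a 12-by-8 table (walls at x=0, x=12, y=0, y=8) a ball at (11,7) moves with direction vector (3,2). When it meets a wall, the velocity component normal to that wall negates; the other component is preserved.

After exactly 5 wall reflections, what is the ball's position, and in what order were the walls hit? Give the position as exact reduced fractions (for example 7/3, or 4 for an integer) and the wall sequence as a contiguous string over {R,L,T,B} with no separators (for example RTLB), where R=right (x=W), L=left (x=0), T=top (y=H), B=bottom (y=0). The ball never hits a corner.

Final position: (12,23/3)
Wall sequence: RTLBR

1. t=1/3 → R at (12,23/3); v=(-3,2)
2. t=1/6 → T at (23/2,8); v=(-3,-2)
3. t=23/6 → L at (0,1/3); v=(3,-2)
4. t=1/6 → B at (1/2,0); v=(3,2)
5. t=23/6 → R at (12,23/3); v=(-3,2)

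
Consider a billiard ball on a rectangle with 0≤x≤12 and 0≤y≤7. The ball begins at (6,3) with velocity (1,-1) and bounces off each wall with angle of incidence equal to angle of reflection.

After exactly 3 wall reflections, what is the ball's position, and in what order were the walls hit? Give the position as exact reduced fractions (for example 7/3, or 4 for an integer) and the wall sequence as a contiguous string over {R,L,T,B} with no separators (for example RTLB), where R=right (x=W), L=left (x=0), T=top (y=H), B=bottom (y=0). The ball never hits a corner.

Final position: (8,7)
Wall sequence: BRT

1. t=3 → B at (9,0); v=(1,1)
2. t=3 → R at (12,3); v=(-1,1)
3. t=4 → T at (8,7); v=(-1,-1)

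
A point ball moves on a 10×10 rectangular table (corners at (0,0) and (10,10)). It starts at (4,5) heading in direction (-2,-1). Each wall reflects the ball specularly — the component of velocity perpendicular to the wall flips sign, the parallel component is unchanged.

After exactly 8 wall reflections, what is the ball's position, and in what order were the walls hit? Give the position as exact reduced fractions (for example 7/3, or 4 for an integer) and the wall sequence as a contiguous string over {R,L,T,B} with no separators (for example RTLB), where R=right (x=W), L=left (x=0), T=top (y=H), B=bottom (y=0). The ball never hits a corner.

Final position: (6,0)
Wall sequence: LBRLTRLB

1. t=2 → L at (0,3); v=(2,-1)
2. t=3 → B at (6,0); v=(2,1)
3. t=2 → R at (10,2); v=(-2,1)
4. t=5 → L at (0,7); v=(2,1)
5. t=3 → T at (6,10); v=(2,-1)
6. t=2 → R at (10,8); v=(-2,-1)
7. t=5 → L at (0,3); v=(2,-1)
8. t=3 → B at (6,0); v=(2,1)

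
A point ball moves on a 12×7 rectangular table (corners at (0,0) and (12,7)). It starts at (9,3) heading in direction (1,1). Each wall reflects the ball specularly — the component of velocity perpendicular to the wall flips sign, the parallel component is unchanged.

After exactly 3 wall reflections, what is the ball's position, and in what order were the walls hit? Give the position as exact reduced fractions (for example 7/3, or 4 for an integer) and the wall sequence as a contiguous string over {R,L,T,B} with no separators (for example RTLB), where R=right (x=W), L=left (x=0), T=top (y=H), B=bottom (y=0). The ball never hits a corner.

1. t=3 → R at (12,6); v=(-1,1)
2. t=1 → T at (11,7); v=(-1,-1)
3. t=7 → B at (4,0); v=(-1,1)

Final position: (4,0)
Wall sequence: RTB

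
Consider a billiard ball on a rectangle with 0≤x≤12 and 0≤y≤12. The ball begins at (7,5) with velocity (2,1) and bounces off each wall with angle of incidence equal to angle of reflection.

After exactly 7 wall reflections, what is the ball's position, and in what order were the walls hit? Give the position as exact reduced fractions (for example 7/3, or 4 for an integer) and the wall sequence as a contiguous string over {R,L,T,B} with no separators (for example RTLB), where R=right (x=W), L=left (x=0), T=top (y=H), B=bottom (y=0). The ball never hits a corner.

Final position: (12,15/2)
Wall sequence: RTLRBLR

1. t=5/2 → R at (12,15/2); v=(-2,1)
2. t=9/2 → T at (3,12); v=(-2,-1)
3. t=3/2 → L at (0,21/2); v=(2,-1)
4. t=6 → R at (12,9/2); v=(-2,-1)
5. t=9/2 → B at (3,0); v=(-2,1)
6. t=3/2 → L at (0,3/2); v=(2,1)
7. t=6 → R at (12,15/2); v=(-2,1)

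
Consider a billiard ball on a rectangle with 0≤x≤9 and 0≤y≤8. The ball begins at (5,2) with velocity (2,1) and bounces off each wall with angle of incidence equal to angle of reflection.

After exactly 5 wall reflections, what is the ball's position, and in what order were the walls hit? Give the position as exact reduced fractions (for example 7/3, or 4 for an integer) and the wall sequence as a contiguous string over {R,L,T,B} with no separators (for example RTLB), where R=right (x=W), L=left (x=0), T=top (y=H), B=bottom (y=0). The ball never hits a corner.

1. t=2 → R at (9,4); v=(-2,1)
2. t=4 → T at (1,8); v=(-2,-1)
3. t=1/2 → L at (0,15/2); v=(2,-1)
4. t=9/2 → R at (9,3); v=(-2,-1)
5. t=3 → B at (3,0); v=(-2,1)

Final position: (3,0)
Wall sequence: RTLRB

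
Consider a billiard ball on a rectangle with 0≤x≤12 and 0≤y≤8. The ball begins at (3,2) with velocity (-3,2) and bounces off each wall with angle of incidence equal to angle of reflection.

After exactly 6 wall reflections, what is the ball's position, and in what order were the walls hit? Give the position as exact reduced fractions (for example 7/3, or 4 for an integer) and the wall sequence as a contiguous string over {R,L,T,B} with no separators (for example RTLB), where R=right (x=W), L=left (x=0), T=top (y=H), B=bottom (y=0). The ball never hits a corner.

Final position: (6,8)
Wall sequence: LTRBLT

1. t=1 → L at (0,4); v=(3,2)
2. t=2 → T at (6,8); v=(3,-2)
3. t=2 → R at (12,4); v=(-3,-2)
4. t=2 → B at (6,0); v=(-3,2)
5. t=2 → L at (0,4); v=(3,2)
6. t=2 → T at (6,8); v=(3,-2)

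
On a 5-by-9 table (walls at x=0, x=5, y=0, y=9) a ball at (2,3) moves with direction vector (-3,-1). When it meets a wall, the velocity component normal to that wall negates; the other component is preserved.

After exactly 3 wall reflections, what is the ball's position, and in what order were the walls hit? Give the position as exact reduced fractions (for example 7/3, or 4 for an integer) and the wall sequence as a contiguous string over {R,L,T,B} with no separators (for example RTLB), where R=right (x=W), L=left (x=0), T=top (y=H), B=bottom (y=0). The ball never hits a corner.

1. t=2/3 → L at (0,7/3); v=(3,-1)
2. t=5/3 → R at (5,2/3); v=(-3,-1)
3. t=2/3 → B at (3,0); v=(-3,1)

Final position: (3,0)
Wall sequence: LRB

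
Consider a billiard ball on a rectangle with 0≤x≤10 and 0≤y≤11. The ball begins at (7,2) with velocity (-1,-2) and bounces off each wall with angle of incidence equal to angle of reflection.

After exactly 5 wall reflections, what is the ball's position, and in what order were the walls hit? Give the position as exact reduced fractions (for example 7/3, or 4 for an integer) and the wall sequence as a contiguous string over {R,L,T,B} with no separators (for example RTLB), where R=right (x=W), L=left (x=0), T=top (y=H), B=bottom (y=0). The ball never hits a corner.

1. t=1 → B at (6,0); v=(-1,2)
2. t=11/2 → T at (1/2,11); v=(-1,-2)
3. t=1/2 → L at (0,10); v=(1,-2)
4. t=5 → B at (5,0); v=(1,2)
5. t=5 → R at (10,10); v=(-1,2)

Final position: (10,10)
Wall sequence: BTLBR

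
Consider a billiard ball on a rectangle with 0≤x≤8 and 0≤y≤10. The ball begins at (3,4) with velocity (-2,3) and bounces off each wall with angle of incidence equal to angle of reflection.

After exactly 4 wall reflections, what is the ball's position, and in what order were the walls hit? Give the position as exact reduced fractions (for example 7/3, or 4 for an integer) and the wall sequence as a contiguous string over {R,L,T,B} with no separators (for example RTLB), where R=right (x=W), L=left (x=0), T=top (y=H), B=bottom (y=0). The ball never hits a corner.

1. t=3/2 → L at (0,17/2); v=(2,3)
2. t=1/2 → T at (1,10); v=(2,-3)
3. t=10/3 → B at (23/3,0); v=(2,3)
4. t=1/6 → R at (8,1/2); v=(-2,3)

Final position: (8,1/2)
Wall sequence: LTBR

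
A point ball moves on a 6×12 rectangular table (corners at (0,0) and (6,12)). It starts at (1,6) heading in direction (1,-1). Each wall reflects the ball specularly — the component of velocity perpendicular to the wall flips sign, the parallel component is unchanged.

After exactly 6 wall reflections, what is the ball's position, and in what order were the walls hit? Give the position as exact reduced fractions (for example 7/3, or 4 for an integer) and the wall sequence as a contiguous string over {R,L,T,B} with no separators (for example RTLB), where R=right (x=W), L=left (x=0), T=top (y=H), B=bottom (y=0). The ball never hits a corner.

Final position: (0,7)
Wall sequence: RBLRTL

1. t=5 → R at (6,1); v=(-1,-1)
2. t=1 → B at (5,0); v=(-1,1)
3. t=5 → L at (0,5); v=(1,1)
4. t=6 → R at (6,11); v=(-1,1)
5. t=1 → T at (5,12); v=(-1,-1)
6. t=5 → L at (0,7); v=(1,-1)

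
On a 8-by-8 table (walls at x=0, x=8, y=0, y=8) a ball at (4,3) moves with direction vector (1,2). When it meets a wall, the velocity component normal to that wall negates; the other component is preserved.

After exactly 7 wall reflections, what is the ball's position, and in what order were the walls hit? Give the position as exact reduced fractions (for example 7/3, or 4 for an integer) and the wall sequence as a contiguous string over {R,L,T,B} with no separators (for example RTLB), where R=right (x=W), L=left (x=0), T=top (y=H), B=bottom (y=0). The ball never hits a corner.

1. t=5/2 → T at (13/2,8); v=(1,-2)
2. t=3/2 → R at (8,5); v=(-1,-2)
3. t=5/2 → B at (11/2,0); v=(-1,2)
4. t=4 → T at (3/2,8); v=(-1,-2)
5. t=3/2 → L at (0,5); v=(1,-2)
6. t=5/2 → B at (5/2,0); v=(1,2)
7. t=4 → T at (13/2,8); v=(1,-2)

Final position: (13/2,8)
Wall sequence: TRBTLBT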